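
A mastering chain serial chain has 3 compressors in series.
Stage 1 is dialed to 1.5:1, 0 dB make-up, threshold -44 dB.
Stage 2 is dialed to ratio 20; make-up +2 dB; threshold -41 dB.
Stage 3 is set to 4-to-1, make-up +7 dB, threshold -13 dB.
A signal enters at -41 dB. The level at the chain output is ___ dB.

Stage 1: overshoot 3 dB → 3/1.5 = 2 dB → -42 dB.
Stage 2: below threshold (-42 ≤ -41); passes unchanged; make-up brings it to -40 dB.
Stage 3: below threshold (-40 ≤ -13); passes unchanged; make-up brings it to -33 dB.

-33 dB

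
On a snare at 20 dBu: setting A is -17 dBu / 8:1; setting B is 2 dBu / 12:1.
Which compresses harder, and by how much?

A: overshoot 37 dB → output overshoot 4.625 dB → GR 32.375 dB.
B: overshoot 18 dB → output overshoot 1.5 dB → GR 16.5 dB.
A applies 15.875 dB more gain reduction.

A, by 15.875 dB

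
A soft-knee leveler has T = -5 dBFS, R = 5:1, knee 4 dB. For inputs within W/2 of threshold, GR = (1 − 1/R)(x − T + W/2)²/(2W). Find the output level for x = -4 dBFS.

x − T + W/2 = -4 − (-5) + 2 = 3.
GR = (1 − 1/5) × 3² / 8 = 0.8 × 9 / 8 = 0.9 dB.
Output = -4 − 0.9 = -4.9 dBFS.

-4.9 dBFS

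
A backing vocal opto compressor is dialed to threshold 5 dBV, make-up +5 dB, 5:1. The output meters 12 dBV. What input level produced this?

Before make-up, the level was 12 − 5 = 7 dBV.
The compressed level sits 7 − 5 = 2 dB over threshold.
Before 5:1 compression the overshoot was 2 × 5 = 10 dB, so input = 5 + 10 = 15 dBV.

15 dBV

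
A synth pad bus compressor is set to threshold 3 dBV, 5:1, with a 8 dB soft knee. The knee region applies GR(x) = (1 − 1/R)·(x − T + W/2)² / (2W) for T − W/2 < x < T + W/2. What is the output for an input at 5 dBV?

x − T + W/2 = 5 − 3 + 4 = 6.
GR = (1 − 1/5) × 6² / 16 = 0.8 × 36 / 16 = 1.8 dB.
Output = 5 − 1.8 = 3.2 dBV.

3.2 dBV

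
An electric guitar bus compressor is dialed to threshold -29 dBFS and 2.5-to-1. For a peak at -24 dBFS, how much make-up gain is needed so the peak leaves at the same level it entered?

3 dB

Without make-up, output = threshold + overshoot/2.5 = -29 + 2 = -27 dBFS.
Gap to target: 3 dB.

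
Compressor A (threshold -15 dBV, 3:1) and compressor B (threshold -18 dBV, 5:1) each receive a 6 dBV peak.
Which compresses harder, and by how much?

B, by 5.2 dB

A: GR = 21 − 21/3 = 14 dB.
B: GR = 24 − 24/5 = 19.2 dB.
Difference: 5.2 dB in favour of B.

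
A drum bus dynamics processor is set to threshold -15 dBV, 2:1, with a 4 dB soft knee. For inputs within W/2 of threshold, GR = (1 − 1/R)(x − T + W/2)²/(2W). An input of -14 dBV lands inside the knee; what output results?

-14.5625 dBV

x − T + W/2 = -14 − (-15) + 2 = 3.
GR = (1 − 1/2) × 3² / 8 = 0.5 × 9 / 8 = 0.5625 dB.
Output = -14 − 0.5625 = -14.5625 dBV.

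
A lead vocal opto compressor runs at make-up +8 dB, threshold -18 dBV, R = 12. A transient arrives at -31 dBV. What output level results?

-23 dBV

-31 dBV is 13 dB below the -18 dBV threshold, so no gain reduction is applied.
Make-up gain adds 8 dB: -31 + 8 = -23 dBV.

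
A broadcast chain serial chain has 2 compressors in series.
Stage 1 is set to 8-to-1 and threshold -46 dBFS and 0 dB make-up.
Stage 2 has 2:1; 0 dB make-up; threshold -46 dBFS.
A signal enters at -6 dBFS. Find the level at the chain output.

-43.5 dBFS

Stage 1: overshoot 40 dB → 40/8 = 5 dB → -41 dBFS.
Stage 2: overshoot 5 dB → 5/2 = 2.5 dB → -43.5 dBFS.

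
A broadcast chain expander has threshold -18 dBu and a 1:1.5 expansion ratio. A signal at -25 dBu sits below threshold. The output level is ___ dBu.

Undershoot = (-18) − (-25) = 7 dB.
At 1:1.5, that expands to 10.5 dB under threshold.
Output = -18 − 10.5 = -28.5 dBu.

-28.5 dBu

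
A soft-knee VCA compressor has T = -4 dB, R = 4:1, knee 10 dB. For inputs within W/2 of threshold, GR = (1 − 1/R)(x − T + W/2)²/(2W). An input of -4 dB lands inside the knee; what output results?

x − T + W/2 = -4 − (-4) + 5 = 5.
GR = (1 − 1/4) × 5² / 20 = 0.75 × 25 / 20 = 0.9375 dB.
Output = -4 − 0.9375 = -4.9375 dB.

-4.9375 dB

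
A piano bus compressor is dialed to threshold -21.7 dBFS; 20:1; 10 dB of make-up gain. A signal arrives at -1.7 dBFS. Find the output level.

Overshoot: -1.7 − (-21.7) = 20 dB.
At 20:1 the overshoot is divided by 20, leaving 1 dB above threshold.
Output = -21.7 + 1 = -20.7 dBFS; make-up adds 10 dB, giving -10.7 dBFS.

-10.7 dBFS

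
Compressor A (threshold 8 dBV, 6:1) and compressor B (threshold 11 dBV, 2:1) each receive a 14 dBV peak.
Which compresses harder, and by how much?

A, by 3.5 dB

A: 6 dB over, compressed to 1 dB over, so 5 dB of GR.
B: 3 dB over, compressed to 1.5 dB over, so 1.5 dB of GR.
A applies 3.5 dB more gain reduction.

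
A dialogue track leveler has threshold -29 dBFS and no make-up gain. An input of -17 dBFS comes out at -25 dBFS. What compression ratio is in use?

Input overshoot = -17 − (-29) = 12 dB; output overshoot = -25 − (-29) = 4 dB.
Ratio = 12 / 4 = 3.

3:1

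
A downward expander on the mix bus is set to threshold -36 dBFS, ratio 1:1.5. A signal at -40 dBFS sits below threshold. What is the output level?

Below threshold, a 1:1.5 expander applies gain = (1.5−1)×(T − x) of attenuation.
(1.5−1) × 4 = 2 dB, so output = -40 − 2 = -42 dBFS.

-42 dBFS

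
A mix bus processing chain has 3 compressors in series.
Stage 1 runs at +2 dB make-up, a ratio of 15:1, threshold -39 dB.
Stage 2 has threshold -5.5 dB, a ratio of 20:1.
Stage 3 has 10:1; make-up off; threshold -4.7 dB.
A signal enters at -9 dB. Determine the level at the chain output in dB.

-35 dB

Stage 1: 30 dB above -39 dB, reduced 15:1 to 2 dB above → -37 dB; +2 dB make-up → -35 dB.
Stage 2: -35 dB is at or below the -5.5 dB threshold — no compression; output -35 dB.
Stage 3: -35 dB ≤ -4.7 dB, so stage 3 doesn't engage; output -35 dB.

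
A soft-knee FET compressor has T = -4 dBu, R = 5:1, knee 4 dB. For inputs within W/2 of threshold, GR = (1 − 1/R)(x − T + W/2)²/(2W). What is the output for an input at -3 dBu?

x − T + W/2 = -3 − (-4) + 2 = 3.
GR = (1 − 1/5) × 3² / 8 = 0.8 × 9 / 8 = 0.9 dB.
Output = -3 − 0.9 = -3.9 dBu.

-3.9 dBu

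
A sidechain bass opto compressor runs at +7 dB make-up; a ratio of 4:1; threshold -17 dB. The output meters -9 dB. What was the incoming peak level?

Remove make-up: -9 − 7 = -16 dB.
Post-compression overshoot = -16 − (-17) = 1 dB.
Input overshoot = R × output overshoot = 4 dB → input = -17 + 4 = -13 dB.

-13 dB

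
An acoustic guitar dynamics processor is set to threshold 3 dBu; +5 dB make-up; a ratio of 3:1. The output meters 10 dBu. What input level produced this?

9 dBu

Stripping the +5 dB make-up gives 5 dBu at the gain stage.
That's 2 dB above the 3 dBu threshold.
Input overshoot = R × output overshoot = 6 dB → input = 3 + 6 = 9 dBu.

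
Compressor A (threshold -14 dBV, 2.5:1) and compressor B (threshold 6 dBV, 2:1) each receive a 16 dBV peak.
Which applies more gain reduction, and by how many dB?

A, by 13 dB

A: 30 dB over, compressed to 12 dB over, so 18 dB of GR.
B: 10 dB over, compressed to 5 dB over, so 5 dB of GR.
Difference: 13 dB in favour of A.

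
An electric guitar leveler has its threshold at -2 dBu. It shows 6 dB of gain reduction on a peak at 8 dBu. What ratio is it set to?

2.5:1

Input overshoot = 8 − (-2) = 10 dB.
Output overshoot = 10 − 6 = 4 dB.
Ratio = input overshoot / output overshoot = 10 / 4 = 2.5.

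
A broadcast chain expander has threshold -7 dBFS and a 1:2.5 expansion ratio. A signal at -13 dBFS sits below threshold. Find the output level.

Undershoot = (-7) − (-13) = 6 dB.
At 1:2.5, that expands to 15 dB under threshold.
Output = -7 − 15 = -22 dBFS.

-22 dBFS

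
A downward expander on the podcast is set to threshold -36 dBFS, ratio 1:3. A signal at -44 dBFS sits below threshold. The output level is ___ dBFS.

-60 dBFS

The input is 8 dB below the -36 dBFS threshold.
A 1:3 expander multiplies undershoot by 3: 8 × 3 = 24 dB below threshold.
Output = -36 − 24 = -60 dBFS.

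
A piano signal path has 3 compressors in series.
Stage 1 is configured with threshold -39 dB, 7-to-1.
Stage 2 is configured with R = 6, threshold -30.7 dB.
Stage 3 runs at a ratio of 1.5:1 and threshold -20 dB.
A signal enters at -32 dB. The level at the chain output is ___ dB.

-38 dB

Stage 1: -32 dB is 7 dB over -39 dB; at 7:1 that becomes 1 dB over, giving -38 dB.
Stage 2: -38 dB is at or below the -30.7 dB threshold — no compression; output -38 dB.
Stage 3: -38 dB is at or below the -20 dB threshold — no compression; output -38 dB.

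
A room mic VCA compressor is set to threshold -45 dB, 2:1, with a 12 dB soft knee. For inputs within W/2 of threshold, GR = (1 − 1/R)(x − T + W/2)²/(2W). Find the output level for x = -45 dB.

x − T + W/2 = -45 − (-45) + 6 = 6.
GR = (1 − 1/2) × 6² / 24 = 0.5 × 36 / 24 = 0.75 dB.
Output = -45 − 0.75 = -45.75 dB.

-45.75 dB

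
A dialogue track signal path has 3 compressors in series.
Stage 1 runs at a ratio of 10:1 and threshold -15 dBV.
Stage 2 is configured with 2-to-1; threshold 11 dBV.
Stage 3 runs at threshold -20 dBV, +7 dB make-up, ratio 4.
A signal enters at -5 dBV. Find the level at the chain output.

-11.5 dBV

Stage 1: overshoot 10 dB → 10/10 = 1 dB → -14 dBV.
Stage 2: -14 dBV is at or below the 11 dBV threshold — no compression; output -14 dBV.
Stage 3: -14 dBV is 6 dB over -20 dBV; at 4:1 that becomes 1.5 dB over, giving -18.5 dBV; +7 dB make-up → -11.5 dBV.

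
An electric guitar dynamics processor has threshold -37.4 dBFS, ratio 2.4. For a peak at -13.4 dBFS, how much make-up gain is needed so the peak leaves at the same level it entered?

14 dB

Without make-up, output = threshold + overshoot/2.4 = -37.4 + 10 = -27.4 dBFS.
Gap to target: 14 dB.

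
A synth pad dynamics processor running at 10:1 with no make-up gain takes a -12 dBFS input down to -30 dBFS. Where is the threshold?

-32 dBFS

Input is 20 dB above T (since output overshoot × R = input overshoot: (-30 − T)·10 = -12 − T gives T = -32 dBFS).
Check: -32 + (-12 − (-32))/10 = -32 + 2 = -30 dBFS. ✓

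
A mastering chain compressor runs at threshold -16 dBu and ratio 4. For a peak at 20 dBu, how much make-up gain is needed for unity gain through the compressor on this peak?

27 dB

Without make-up, output = threshold + overshoot/4 = -16 + 9 = -7 dBu.
Gap to target: 27 dB.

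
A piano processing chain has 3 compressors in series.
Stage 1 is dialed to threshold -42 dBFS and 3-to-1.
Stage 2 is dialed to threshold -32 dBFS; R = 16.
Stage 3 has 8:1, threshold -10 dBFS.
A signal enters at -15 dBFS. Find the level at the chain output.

Stage 1: overshoot 27 dB → 27/3 = 9 dB → -33 dBFS.
Stage 2: -33 dBFS is at or below the -32 dBFS threshold — no compression; output -33 dBFS.
Stage 3: below threshold (-33 ≤ -10); passes unchanged; output -33 dBFS.

-33 dBFS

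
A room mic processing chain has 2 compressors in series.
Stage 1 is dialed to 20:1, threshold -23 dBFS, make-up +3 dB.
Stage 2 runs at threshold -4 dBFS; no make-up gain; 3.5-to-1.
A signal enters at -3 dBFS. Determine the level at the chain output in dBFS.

Stage 1: 20 dB above -23 dBFS, reduced 20:1 to 1 dB above → -22 dBFS; +3 dB make-up → -19 dBFS.
Stage 2: -19 dBFS is at or below the -4 dBFS threshold — no compression; output -19 dBFS.

-19 dBFS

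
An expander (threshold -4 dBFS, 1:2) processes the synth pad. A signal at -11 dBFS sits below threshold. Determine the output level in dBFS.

Undershoot = (-4) − (-11) = 7 dB.
At 1:2, that expands to 14 dB under threshold.
Output = -4 − 14 = -18 dBFS.

-18 dBFS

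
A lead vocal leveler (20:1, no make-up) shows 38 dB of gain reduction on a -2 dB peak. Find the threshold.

Input is 40 dB above T (since output overshoot × R = input overshoot: (-40 − T)·20 = -2 − T gives T = -42 dB).
Check: -42 + (-2 − (-42))/20 = -42 + 2 = -40 dB. ✓

-42 dB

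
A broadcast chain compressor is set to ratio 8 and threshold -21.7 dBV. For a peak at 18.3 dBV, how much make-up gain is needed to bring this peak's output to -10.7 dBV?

6 dB

The peak compresses to -21.7 + 40/8 = -16.7 dBV.
To reach -10.7 dBV requires -10.7 − (-16.7) = 6 dB of make-up.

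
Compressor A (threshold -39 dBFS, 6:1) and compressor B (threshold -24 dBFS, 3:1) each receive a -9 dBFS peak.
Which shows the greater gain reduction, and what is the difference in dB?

A, by 15 dB

A: 30 dB over, compressed to 5 dB over, so 25 dB of GR.
B: 15 dB over, compressed to 5 dB over, so 10 dB of GR.
A reduces 15 dB more.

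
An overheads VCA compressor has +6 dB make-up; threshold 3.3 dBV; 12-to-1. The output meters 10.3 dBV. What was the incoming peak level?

Stripping the +6 dB make-up gives 4.3 dBV at the gain stage.
The compressed level sits 4.3 − 3.3 = 1 dB over threshold.
Input overshoot = R × output overshoot = 12 dB → input = 3.3 + 12 = 15.3 dBV.

15.3 dBV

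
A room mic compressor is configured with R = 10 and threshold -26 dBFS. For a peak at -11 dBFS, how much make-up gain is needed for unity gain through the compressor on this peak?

13.5 dB

Without make-up, output = threshold + overshoot/10 = -26 + 1.5 = -24.5 dBFS.
Gap to target: 13.5 dB.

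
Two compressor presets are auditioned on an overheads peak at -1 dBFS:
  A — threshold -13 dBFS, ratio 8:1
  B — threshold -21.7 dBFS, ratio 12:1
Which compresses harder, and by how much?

B, by 8.475 dB

A: 12 dB over, compressed to 1.5 dB over, so 10.5 dB of GR.
B: 20.7 dB over, compressed to 1.725 dB over, so 18.975 dB of GR.
Difference: 8.475 dB in favour of B.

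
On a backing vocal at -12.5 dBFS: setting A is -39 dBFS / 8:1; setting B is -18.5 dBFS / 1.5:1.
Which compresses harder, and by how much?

A: overshoot 26.5 dB → output overshoot 3.3125 dB → GR 23.1875 dB.
B: overshoot 6 dB → output overshoot 4 dB → GR 2 dB.
A reduces 21.1875 dB more.

A, by 21.1875 dB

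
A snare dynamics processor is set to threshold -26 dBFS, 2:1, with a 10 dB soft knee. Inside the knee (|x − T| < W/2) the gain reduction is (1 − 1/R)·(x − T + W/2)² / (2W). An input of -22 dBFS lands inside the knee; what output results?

x − T + W/2 = -22 − (-26) + 5 = 9.
GR = (1 − 1/2) × 9² / 20 = 0.5 × 81 / 20 = 2.025 dB.
Output = -22 − 2.025 = -24.025 dBFS.

-24.025 dBFS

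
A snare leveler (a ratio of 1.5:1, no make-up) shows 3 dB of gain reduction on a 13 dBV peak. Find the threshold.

Let T be the threshold. Output overshoot = (input overshoot)/R, so 10 − T = (13 − T)/1.5.
1.5·(10 − T) = 13 − T → 0.5·T = 15 − 13 = 2.
T = 2/0.5 = 4 dBV.

4 dBV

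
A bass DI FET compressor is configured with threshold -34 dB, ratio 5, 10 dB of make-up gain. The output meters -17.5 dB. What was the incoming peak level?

-1.5 dB

Remove make-up: -17.5 − 10 = -27.5 dB.
Post-compression overshoot = -27.5 − (-34) = 6.5 dB.
Undo the ratio: input overshoot = 6.5 × 5 = 32.5 dB, giving input = -1.5 dB.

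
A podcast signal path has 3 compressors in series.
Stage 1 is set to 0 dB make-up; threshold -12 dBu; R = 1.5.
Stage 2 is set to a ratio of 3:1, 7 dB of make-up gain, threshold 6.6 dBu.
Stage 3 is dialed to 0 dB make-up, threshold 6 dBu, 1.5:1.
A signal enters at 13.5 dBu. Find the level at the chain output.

10 dBu

Stage 1: 25.5 dB above -12 dBu, reduced 1.5:1 to 17 dB above → 5 dBu.
Stage 2: 5 dBu is at or below the 6.6 dBu threshold — no compression; make-up brings it to 12 dBu.
Stage 3: 12 dBu is 6 dB over 6 dBu; at 1.5:1 that becomes 4 dB over, giving 10 dBu.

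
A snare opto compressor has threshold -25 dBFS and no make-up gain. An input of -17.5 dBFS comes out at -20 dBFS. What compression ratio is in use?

Input overshoot = -17.5 − (-25) = 7.5 dB; output overshoot = -20 − (-25) = 5 dB.
Ratio = 7.5 / 5 = 1.5.

1.5:1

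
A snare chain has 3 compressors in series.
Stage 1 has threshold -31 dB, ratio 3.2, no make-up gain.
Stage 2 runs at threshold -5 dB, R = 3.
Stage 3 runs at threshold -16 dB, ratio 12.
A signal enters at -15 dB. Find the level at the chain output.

Stage 1: 16 dB above -31 dB, reduced 3.2:1 to 5 dB above → -26 dB.
Stage 2: -26 dB ≤ -5 dB, so stage 2 doesn't engage; output -26 dB.
Stage 3: -26 dB is at or below the -16 dB threshold — no compression; output -26 dB.

-26 dB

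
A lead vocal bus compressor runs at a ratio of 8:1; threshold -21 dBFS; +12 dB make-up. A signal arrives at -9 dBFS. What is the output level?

The input is 12 dB above the -21 dBFS threshold.
At 8:1 the overshoot is divided by 8, leaving 1.5 dB above threshold.
Output = -21 + 1.5 = -19.5 dBFS; make-up adds 12 dB, giving -7.5 dBFS.

-7.5 dBFS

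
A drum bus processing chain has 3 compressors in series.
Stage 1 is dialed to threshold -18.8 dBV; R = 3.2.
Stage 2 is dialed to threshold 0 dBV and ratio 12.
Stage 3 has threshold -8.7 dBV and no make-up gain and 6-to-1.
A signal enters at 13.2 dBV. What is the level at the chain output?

-8.8 dBV

Stage 1: 13.2 dBV is 32 dB over -18.8 dBV; at 3.2:1 that becomes 10 dB over, giving -8.8 dBV.
Stage 2: below threshold (-8.8 ≤ 0); passes unchanged; output -8.8 dBV.
Stage 3: below threshold (-8.8 ≤ -8.7); passes unchanged; output -8.8 dBV.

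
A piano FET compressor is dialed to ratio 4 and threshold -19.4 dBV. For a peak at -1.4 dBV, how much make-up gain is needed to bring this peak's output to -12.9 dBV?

Overshoot 18 dB → 18/4 = 4.5 dB after compression, so the compressed level is -19.4 + 4.5 = -14.9 dBV.
Make-up = target − compressed = -12.9 − (-14.9) = 2 dB.

2 dB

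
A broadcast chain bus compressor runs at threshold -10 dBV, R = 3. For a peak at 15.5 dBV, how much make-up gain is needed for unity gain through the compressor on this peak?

17 dB

Without make-up, output = threshold + overshoot/3 = -10 + 8.5 = -1.5 dBV.
Gap to target: 17 dB.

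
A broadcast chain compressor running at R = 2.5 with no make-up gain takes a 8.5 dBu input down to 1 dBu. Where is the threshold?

-4 dBu

Gain reduction = 8.5 − 1 = 7.5 dB; output overshoot = GR / (R − 1) = 7.5 / 1.5 = 5 dB.
Threshold = output − output overshoot = 1 − 5 = -4 dBu.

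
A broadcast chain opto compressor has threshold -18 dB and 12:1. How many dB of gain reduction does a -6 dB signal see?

11 dB

The signal is 12 dB above threshold.
After 12:1 compression the overshoot becomes 12/12 = 1 dB.
GR = overshoot in − overshoot out = 12 − 1 = 11 dB.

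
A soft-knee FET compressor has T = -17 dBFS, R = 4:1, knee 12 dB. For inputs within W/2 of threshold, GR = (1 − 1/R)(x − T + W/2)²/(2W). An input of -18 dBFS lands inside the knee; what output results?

-18.78125 dBFS

x − T + W/2 = -18 − (-17) + 6 = 5.
GR = (1 − 1/4) × 5² / 24 = 0.75 × 25 / 24 = 0.78125 dB.
Output = -18 − 0.78125 = -18.78125 dBFS.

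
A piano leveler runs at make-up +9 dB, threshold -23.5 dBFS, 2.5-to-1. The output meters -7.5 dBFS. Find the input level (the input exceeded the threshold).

Remove make-up: -7.5 − 9 = -16.5 dBFS.
Post-compression overshoot = -16.5 − (-23.5) = 7 dB.
Undo the ratio: input overshoot = 7 × 2.5 = 17.5 dB, giving input = -6 dBFS.

-6 dBFS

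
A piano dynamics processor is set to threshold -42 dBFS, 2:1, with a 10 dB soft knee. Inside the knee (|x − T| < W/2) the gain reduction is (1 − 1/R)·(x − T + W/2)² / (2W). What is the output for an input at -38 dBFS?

x − T + W/2 = -38 − (-42) + 5 = 9.
GR = (1 − 1/2) × 9² / 20 = 0.5 × 81 / 20 = 2.025 dB.
Output = -38 − 2.025 = -40.025 dBFS.

-40.025 dBFS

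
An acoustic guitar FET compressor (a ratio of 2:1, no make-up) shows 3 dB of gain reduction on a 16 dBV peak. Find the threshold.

Let T be the threshold. Output overshoot = (input overshoot)/R, so 13 − T = (16 − T)/2.
2·(13 − T) = 16 − T → 1·T = 26 − 16 = 10.
T = 10/1 = 10 dBV.

10 dBV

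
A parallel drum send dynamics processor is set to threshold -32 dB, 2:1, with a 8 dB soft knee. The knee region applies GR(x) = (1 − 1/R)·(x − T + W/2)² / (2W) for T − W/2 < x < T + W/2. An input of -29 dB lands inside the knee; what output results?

x − T + W/2 = -29 − (-32) + 4 = 7.
GR = (1 − 1/2) × 7² / 16 = 0.5 × 49 / 16 = 1.53125 dB.
Output = -29 − 1.53125 = -30.53125 dB.

-30.53125 dB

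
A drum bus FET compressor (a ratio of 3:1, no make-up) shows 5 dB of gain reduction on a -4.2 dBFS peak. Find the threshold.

Gain reduction = -4.2 − (-9.2) = 5 dB; output overshoot = GR / (R − 1) = 5 / 2 = 2.5 dB.
Threshold = output − output overshoot = -9.2 − 2.5 = -11.7 dBFS.

-11.7 dBFS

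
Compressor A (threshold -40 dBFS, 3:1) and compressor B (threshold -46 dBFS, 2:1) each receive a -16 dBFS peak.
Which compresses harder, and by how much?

A, by 1 dB

A: 24 dB over, compressed to 8 dB over, so 16 dB of GR.
B: 30 dB over, compressed to 15 dB over, so 15 dB of GR.
A applies 1 dB more gain reduction.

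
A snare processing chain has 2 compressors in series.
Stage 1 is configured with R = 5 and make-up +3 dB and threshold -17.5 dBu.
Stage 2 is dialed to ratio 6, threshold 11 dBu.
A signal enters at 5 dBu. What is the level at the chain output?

-10 dBu

Stage 1: overshoot 22.5 dB → 22.5/5 = 4.5 dB → -13 dBu; +3 dB make-up → -10 dBu.
Stage 2: below threshold (-10 ≤ 11); passes unchanged; output -10 dBu.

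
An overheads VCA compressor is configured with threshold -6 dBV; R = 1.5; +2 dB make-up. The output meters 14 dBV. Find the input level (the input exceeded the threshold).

Stripping the +2 dB make-up gives 12 dBV at the gain stage.
That's 18 dB above the -6 dBV threshold.
Undo the ratio: input overshoot = 18 × 1.5 = 27 dB, giving input = 21 dBV.

21 dBV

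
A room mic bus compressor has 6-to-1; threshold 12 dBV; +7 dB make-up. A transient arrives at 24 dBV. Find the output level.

21 dBV

24 dBV sits 12 dB over threshold.
The 12 dB excess becomes 2 dB after 6:1 reduction.
That puts the output at 14 dBV; make-up adds 7 dB, giving 21 dBV.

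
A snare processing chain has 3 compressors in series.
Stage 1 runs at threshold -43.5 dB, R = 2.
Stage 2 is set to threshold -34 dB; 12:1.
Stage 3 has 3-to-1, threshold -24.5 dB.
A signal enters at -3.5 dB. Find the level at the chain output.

Stage 1: overshoot 40 dB → 40/2 = 20 dB → -23.5 dB.
Stage 2: overshoot 10.5 dB → 10.5/12 = 0.875 dB → -33.125 dB.
Stage 3: -33.125 dB is at or below the -24.5 dB threshold — no compression; output -33.125 dB.

-33.125 dB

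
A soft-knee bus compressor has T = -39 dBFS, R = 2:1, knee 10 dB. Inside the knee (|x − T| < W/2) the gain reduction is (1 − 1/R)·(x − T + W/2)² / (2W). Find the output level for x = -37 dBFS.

x − T + W/2 = -37 − (-39) + 5 = 7.
GR = (1 − 1/2) × 7² / 20 = 0.5 × 49 / 20 = 1.225 dB.
Output = -37 − 1.225 = -38.225 dBFS.

-38.225 dBFS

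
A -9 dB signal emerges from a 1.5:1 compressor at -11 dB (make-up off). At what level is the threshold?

-15 dB

Gain reduction = -9 − (-11) = 2 dB; output overshoot = GR / (R − 1) = 2 / 0.5 = 4 dB.
Threshold = output − output overshoot = -11 − 4 = -15 dB.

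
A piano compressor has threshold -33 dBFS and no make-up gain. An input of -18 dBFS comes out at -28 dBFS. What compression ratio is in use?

Input overshoot = -18 − (-33) = 15 dB; output overshoot = -28 − (-33) = 5 dB.
Ratio = 15 / 5 = 3.

3:1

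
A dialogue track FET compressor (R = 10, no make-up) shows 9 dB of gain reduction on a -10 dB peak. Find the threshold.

-20 dB

Input is 10 dB above T (since output overshoot × R = input overshoot: (-19 − T)·10 = -10 − T gives T = -20 dB).
Check: -20 + (-10 − (-20))/10 = -20 + 1 = -19 dB. ✓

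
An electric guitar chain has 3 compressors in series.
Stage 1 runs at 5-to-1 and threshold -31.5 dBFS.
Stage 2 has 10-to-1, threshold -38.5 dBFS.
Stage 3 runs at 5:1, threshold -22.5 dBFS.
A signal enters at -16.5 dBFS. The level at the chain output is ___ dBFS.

-37.5 dBFS

Stage 1: 15 dB above -31.5 dBFS, reduced 5:1 to 3 dB above → -28.5 dBFS.
Stage 2: overshoot 10 dB → 10/10 = 1 dB → -37.5 dBFS.
Stage 3: below threshold (-37.5 ≤ -22.5); passes unchanged; output -37.5 dBFS.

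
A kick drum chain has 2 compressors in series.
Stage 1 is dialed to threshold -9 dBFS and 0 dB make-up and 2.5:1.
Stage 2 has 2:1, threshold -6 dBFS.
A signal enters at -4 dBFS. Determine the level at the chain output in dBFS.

Stage 1: -4 dBFS is 5 dB over -9 dBFS; at 2.5:1 that becomes 2 dB over, giving -7 dBFS.
Stage 2: -7 dBFS is at or below the -6 dBFS threshold — no compression; output -7 dBFS.

-7 dBFS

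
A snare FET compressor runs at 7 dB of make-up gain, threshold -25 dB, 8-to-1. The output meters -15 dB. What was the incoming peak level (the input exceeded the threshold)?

-1 dB

Before make-up, the level was -15 − 7 = -22 dB.
Post-compression overshoot = -22 − (-25) = 3 dB.
Before 8:1 compression the overshoot was 3 × 8 = 24 dB, so input = -25 + 24 = -1 dB.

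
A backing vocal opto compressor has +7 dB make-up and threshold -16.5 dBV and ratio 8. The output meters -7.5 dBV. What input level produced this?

-0.5 dBV

Remove make-up: -7.5 − 7 = -14.5 dBV.
The compressed level sits -14.5 − (-16.5) = 2 dB over threshold.
Before 8:1 compression the overshoot was 2 × 8 = 16 dB, so input = -16.5 + 16 = -0.5 dBV.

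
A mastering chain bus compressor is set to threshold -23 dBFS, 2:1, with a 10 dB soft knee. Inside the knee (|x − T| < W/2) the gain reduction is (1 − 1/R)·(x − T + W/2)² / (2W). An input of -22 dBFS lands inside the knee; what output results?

-22.9 dBFS

x − T + W/2 = -22 − (-23) + 5 = 6.
GR = (1 − 1/2) × 6² / 20 = 0.5 × 36 / 20 = 0.9 dB.
Output = -22 − 0.9 = -22.9 dBFS.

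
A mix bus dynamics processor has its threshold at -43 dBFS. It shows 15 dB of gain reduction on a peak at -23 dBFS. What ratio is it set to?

4:1

Input overshoot = -23 − (-43) = 20 dB.
Output overshoot = 20 − 15 = 5 dB.
Ratio = input overshoot / output overshoot = 20 / 5 = 4.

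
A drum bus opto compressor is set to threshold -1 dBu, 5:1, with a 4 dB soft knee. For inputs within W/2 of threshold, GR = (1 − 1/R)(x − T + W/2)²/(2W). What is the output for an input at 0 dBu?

x − T + W/2 = 0 − (-1) + 2 = 3.
GR = (1 − 1/5) × 3² / 8 = 0.8 × 9 / 8 = 0.9 dB.
Output = 0 − 0.9 = -0.9 dBu.

-0.9 dBu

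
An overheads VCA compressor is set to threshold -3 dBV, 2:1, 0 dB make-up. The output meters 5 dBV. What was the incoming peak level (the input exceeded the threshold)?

13 dBV

That's 8 dB above the -3 dBV threshold.
Input overshoot = R × output overshoot = 16 dB → input = -3 + 16 = 13 dBV.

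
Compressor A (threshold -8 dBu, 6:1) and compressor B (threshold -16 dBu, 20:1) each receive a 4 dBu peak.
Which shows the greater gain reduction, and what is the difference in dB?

A: overshoot 12 dB → output overshoot 2 dB → GR 10 dB.
B: overshoot 20 dB → output overshoot 1 dB → GR 19 dB.
B reduces 9 dB more.

B, by 9 dB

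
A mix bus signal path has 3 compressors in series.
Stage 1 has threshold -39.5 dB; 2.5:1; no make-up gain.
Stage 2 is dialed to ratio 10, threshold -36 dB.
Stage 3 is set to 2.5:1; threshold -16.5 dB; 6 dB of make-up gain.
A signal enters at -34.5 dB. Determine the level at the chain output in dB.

Stage 1: -34.5 dB is 5 dB over -39.5 dB; at 2.5:1 that becomes 2 dB over, giving -37.5 dB.
Stage 2: -37.5 dB ≤ -36 dB, so stage 2 doesn't engage; output -37.5 dB.
Stage 3: below threshold (-37.5 ≤ -16.5); passes unchanged; make-up brings it to -31.5 dB.

-31.5 dB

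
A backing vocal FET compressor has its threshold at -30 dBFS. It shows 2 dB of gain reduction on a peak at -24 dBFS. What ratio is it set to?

Input overshoot = -24 − (-30) = 6 dB.
Output overshoot = 6 − 2 = 4 dB.
Ratio = input overshoot / output overshoot = 6 / 4 = 1.5.

1.5:1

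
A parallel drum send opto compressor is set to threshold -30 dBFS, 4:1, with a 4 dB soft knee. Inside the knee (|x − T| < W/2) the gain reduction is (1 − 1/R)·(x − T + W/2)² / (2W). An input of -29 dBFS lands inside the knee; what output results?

x − T + W/2 = -29 − (-30) + 2 = 3.
GR = (1 − 1/4) × 3² / 8 = 0.75 × 9 / 8 = 0.84375 dB.
Output = -29 − 0.84375 = -29.84375 dBFS.

-29.84375 dBFS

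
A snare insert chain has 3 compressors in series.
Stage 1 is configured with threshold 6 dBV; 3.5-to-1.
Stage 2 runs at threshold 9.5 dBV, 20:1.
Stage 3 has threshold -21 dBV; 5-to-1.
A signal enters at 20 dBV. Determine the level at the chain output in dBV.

Stage 1: 14 dB above 6 dBV, reduced 3.5:1 to 4 dB above → 10 dBV.
Stage 2: 0.5 dB above 9.5 dBV, reduced 20:1 to 0.025 dB above → 9.525 dBV.
Stage 3: overshoot 30.525 dB → 30.525/5 = 6.105 dB → -14.895 dBV.

-14.895 dBV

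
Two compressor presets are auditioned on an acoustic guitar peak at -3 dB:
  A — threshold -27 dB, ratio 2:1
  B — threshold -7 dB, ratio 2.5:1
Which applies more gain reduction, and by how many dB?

A: GR = 24 − 24/2 = 12 dB.
B: GR = 4 − 4/2.5 = 2.4 dB.
A reduces 9.6 dB more.

A, by 9.6 dB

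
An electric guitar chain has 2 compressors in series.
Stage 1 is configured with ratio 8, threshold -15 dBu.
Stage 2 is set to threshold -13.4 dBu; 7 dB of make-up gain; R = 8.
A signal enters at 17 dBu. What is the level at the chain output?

-6.1 dBu

Stage 1: overshoot 32 dB → 32/8 = 4 dB → -11 dBu.
Stage 2: overshoot 2.4 dB → 2.4/8 = 0.3 dB → -13.1 dBu; +7 dB make-up → -6.1 dBu.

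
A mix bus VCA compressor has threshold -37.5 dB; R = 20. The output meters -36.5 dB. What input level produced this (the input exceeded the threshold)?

-17.5 dB

Post-compression overshoot = -36.5 − (-37.5) = 1 dB.
Input overshoot = R × output overshoot = 20 dB → input = -37.5 + 20 = -17.5 dB.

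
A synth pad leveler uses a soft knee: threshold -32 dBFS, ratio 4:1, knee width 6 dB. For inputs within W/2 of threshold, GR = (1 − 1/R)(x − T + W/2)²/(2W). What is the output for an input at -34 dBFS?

x − T + W/2 = -34 − (-32) + 3 = 1.
GR = (1 − 1/4) × 1² / 12 = 0.75 × 1 / 12 = 0.0625 dB.
Output = -34 − 0.0625 = -34.0625 dBFS.

-34.0625 dBFS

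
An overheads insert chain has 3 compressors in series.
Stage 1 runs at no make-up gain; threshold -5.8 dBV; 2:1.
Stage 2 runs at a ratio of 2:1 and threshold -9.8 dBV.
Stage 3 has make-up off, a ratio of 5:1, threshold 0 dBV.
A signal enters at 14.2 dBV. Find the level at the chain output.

Stage 1: 14.2 dBV is 20 dB over -5.8 dBV; at 2:1 that becomes 10 dB over, giving 4.2 dBV.
Stage 2: overshoot 14 dB → 14/2 = 7 dB → -2.8 dBV.
Stage 3: -2.8 dBV ≤ 0 dBV, so stage 3 doesn't engage; output -2.8 dBV.

-2.8 dBV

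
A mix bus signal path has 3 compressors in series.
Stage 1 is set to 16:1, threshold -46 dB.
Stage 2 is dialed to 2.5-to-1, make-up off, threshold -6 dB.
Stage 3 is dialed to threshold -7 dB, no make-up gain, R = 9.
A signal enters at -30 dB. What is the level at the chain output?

Stage 1: 16 dB above -46 dB, reduced 16:1 to 1 dB above → -45 dB.
Stage 2: below threshold (-45 ≤ -6); passes unchanged; output -45 dB.
Stage 3: -45 dB ≤ -7 dB, so stage 3 doesn't engage; output -45 dB.

-45 dB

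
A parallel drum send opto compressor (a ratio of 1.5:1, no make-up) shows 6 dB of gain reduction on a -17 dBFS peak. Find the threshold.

-35 dBFS

Let T be the threshold. Output overshoot = (input overshoot)/R, so -23 − T = (-17 − T)/1.5.
1.5·(-23 − T) = -17 − T → 0.5·T = -34.5 − (-17) = -17.5.
T = -17.5/0.5 = -35 dBFS.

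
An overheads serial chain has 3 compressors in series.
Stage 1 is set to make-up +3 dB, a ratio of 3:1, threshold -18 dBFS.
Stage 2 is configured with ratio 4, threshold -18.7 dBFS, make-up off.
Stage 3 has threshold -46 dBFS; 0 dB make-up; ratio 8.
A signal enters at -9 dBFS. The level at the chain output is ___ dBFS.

Stage 1: 9 dB above -18 dBFS, reduced 3:1 to 3 dB above → -15 dBFS; +3 dB make-up → -12 dBFS.
Stage 2: overshoot 6.7 dB → 6.7/4 = 1.675 dB → -17.025 dBFS.
Stage 3: -17.025 dBFS is 28.975 dB over -46 dBFS; at 8:1 that becomes 3.621875 dB over, giving -42.378125 dBFS.

-42.378125 dBFS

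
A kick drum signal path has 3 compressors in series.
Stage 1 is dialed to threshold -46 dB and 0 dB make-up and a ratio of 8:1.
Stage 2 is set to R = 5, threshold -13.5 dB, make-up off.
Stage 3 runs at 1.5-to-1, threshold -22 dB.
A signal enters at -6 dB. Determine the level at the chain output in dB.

-41 dB

Stage 1: overshoot 40 dB → 40/8 = 5 dB → -41 dB.
Stage 2: below threshold (-41 ≤ -13.5); passes unchanged; output -41 dB.
Stage 3: -41 dB is at or below the -22 dB threshold — no compression; output -41 dB.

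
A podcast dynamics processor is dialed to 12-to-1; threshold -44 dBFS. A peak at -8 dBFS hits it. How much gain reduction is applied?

Overshoot = -8 − (-44) = 36 dB.
At 12:1, output sits 36/12 = 3 dB above threshold.
GR = overshoot in − overshoot out = 36 − 3 = 33 dB.

33 dB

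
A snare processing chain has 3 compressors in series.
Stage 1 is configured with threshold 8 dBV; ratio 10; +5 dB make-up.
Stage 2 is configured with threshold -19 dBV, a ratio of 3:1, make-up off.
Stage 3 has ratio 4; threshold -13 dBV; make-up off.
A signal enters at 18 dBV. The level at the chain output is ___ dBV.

-11.75 dBV

Stage 1: overshoot 10 dB → 10/10 = 1 dB → 9 dBV; +5 dB make-up → 14 dBV.
Stage 2: 14 dBV is 33 dB over -19 dBV; at 3:1 that becomes 11 dB over, giving -8 dBV.
Stage 3: -8 dBV is 5 dB over -13 dBV; at 4:1 that becomes 1.25 dB over, giving -11.75 dBV.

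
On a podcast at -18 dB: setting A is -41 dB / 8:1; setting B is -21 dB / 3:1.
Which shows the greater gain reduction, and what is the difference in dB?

A, by 18.125 dB

A: overshoot 23 dB → output overshoot 2.875 dB → GR 20.125 dB.
B: overshoot 3 dB → output overshoot 1 dB → GR 2 dB.
Difference: 18.125 dB in favour of A.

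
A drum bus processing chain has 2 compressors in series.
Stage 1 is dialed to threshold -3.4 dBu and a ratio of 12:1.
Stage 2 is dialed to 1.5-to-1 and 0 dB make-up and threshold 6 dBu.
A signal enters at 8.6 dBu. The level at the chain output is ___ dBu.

-2.4 dBu

Stage 1: 12 dB above -3.4 dBu, reduced 12:1 to 1 dB above → -2.4 dBu.
Stage 2: -2.4 dBu is at or below the 6 dBu threshold — no compression; output -2.4 dBu.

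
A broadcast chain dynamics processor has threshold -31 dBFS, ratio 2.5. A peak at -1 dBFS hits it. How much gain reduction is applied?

18 dB

Overshoot = -1 − (-31) = 30 dB.
At 2.5:1, output sits 30/2.5 = 12 dB above threshold.
GR = overshoot in − overshoot out = 30 − 12 = 18 dB.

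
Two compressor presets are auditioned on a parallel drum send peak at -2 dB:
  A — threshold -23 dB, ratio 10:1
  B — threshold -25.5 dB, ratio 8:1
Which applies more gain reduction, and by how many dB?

B, by 1.6625 dB

A: GR = 21 − 21/10 = 18.9 dB.
B: GR = 23.5 − 23.5/8 = 20.5625 dB.
B reduces 1.6625 dB more.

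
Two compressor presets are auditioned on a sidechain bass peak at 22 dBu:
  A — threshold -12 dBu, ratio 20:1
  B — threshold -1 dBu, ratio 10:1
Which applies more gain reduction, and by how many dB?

A: overshoot 34 dB → output overshoot 1.7 dB → GR 32.3 dB.
B: overshoot 23 dB → output overshoot 2.3 dB → GR 20.7 dB.
A applies 11.6 dB more gain reduction.

A, by 11.6 dB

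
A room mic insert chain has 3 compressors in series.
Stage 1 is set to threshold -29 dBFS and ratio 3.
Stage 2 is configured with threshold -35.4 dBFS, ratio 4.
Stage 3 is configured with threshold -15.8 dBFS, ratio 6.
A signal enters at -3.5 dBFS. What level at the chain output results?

Stage 1: overshoot 25.5 dB → 25.5/3 = 8.5 dB → -20.5 dBFS.
Stage 2: 14.9 dB above -35.4 dBFS, reduced 4:1 to 3.725 dB above → -31.675 dBFS.
Stage 3: -31.675 dBFS is at or below the -15.8 dBFS threshold — no compression; output -31.675 dBFS.

-31.675 dBFS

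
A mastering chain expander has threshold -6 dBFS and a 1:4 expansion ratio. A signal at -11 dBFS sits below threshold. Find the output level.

-26 dBFS

Undershoot = (-6) − (-11) = 5 dB.
At 1:4, that expands to 20 dB under threshold.
Output = -6 − 20 = -26 dBFS.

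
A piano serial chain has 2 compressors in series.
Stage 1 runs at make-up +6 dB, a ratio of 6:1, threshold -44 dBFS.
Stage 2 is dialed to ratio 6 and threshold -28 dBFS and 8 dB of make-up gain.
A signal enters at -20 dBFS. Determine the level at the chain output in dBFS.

Stage 1: 24 dB above -44 dBFS, reduced 6:1 to 4 dB above → -40 dBFS; +6 dB make-up → -34 dBFS.
Stage 2: -34 dBFS ≤ -28 dBFS, so stage 2 doesn't engage; make-up brings it to -26 dBFS.

-26 dBFS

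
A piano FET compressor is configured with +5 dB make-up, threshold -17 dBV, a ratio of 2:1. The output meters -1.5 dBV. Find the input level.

Stripping the +5 dB make-up gives -6.5 dBV at the gain stage.
Post-compression overshoot = -6.5 − (-17) = 10.5 dB.
Before 2:1 compression the overshoot was 10.5 × 2 = 21 dB, so input = -17 + 21 = 4 dBV.

4 dBV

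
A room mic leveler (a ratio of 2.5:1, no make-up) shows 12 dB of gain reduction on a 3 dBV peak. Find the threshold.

-17 dBV

Let T be the threshold. Output overshoot = (input overshoot)/R, so -9 − T = (3 − T)/2.5.
2.5·(-9 − T) = 3 − T → 1.5·T = -22.5 − 3 = -25.5.
T = -25.5/1.5 = -17 dBV.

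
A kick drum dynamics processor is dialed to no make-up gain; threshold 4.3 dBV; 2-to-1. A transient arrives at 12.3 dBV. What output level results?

12.3 dBV sits 8 dB over threshold.
2:1 compression reduces that to 8/2 = 4 dB over.
So the level is 4.3 + 4 = 8.3 dBV.

8.3 dBV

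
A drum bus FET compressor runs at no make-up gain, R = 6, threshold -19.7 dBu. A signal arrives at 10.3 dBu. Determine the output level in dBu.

-14.7 dBu

The input is 30 dB above the -19.7 dBu threshold.
At 6:1 the overshoot is divided by 6, leaving 5 dB above threshold.
That puts the output at -14.7 dBu.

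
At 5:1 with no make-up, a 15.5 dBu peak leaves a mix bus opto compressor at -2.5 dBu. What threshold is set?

Gain reduction = 15.5 − (-2.5) = 18 dB; output overshoot = GR / (R − 1) = 18 / 4 = 4.5 dB.
Threshold = output − output overshoot = -2.5 − 4.5 = -7 dBu.

-7 dBu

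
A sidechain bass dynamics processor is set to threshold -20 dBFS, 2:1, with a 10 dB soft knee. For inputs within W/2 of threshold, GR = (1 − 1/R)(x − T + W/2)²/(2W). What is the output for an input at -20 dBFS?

-20.625 dBFS

x − T + W/2 = -20 − (-20) + 5 = 5.
GR = (1 − 1/2) × 5² / 20 = 0.5 × 25 / 20 = 0.625 dB.
Output = -20 − 0.625 = -20.625 dBFS.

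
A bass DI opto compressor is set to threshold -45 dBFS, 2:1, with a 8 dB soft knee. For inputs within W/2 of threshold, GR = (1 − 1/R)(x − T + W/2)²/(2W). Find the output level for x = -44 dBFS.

x − T + W/2 = -44 − (-45) + 4 = 5.
GR = (1 − 1/2) × 5² / 16 = 0.5 × 25 / 16 = 0.78125 dB.
Output = -44 − 0.78125 = -44.78125 dBFS.

-44.78125 dBFS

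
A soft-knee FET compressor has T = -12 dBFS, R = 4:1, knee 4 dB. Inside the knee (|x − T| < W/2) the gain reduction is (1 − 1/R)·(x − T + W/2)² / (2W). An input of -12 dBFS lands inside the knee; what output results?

-12.375 dBFS

x − T + W/2 = -12 − (-12) + 2 = 2.
GR = (1 − 1/4) × 2² / 8 = 0.75 × 4 / 8 = 0.375 dB.
Output = -12 − 0.375 = -12.375 dBFS.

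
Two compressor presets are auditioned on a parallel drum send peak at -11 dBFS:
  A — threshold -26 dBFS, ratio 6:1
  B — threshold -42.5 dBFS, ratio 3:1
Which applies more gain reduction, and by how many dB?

B, by 8.5 dB

A: GR = 15 − 15/6 = 12.5 dB.
B: GR = 31.5 − 31.5/3 = 21 dB.
B applies 8.5 dB more gain reduction.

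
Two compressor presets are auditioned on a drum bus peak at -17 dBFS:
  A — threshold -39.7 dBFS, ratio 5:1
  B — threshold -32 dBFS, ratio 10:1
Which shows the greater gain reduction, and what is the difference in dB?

A: overshoot 22.7 dB → output overshoot 4.54 dB → GR 18.16 dB.
B: overshoot 15 dB → output overshoot 1.5 dB → GR 13.5 dB.
Difference: 4.66 dB in favour of A.

A, by 4.66 dB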